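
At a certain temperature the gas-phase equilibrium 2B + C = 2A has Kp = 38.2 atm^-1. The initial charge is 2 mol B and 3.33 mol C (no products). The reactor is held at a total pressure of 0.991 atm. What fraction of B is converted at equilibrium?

Let X = conversion of B (basis 2 mol B); extent of reaction ξ = X.
At extent ξ: n_B = 2 − 2X; n_C = 3.33 − X; n_A = 2X.
Summing: n_T = 5.33 − X.
y_i = n_i/n_T, p_i = y_i·P. Kp = p_A^2 / (p_B^2 p_C).
Equating to 38.2 atm^-1 and solving on 0 < X < 1: X = 0.821.

X = 0.821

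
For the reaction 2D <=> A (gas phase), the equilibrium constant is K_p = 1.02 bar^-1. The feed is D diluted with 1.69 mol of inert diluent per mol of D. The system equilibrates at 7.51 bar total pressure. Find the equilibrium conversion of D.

Let X = conversion of D (basis 1 mol D); extent of reaction ξ = 0.5X.
Species balance: n_D = 1 − X; n_A = 0.5X; n_I = 1.69 (inert).
Summing: n_T = 2.69 − 0.5X.
Mole fractions y_i = n_i/n_T; K_p = p_A / (p_D^2) with p_i = y_i·P.
This yields a degree-2 equation in X; solving on (0,1), X = 0.678.

X = 0.678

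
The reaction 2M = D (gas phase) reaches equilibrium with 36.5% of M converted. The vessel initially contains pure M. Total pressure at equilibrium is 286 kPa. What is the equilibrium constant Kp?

Take 1 mol M as basis and let X be its fractional conversion, so ξ = 0.5X.
Moles: n_M = 1 − X; n_D = 0.5X.
Total moles n_T = 1 − 0.5X.
At X = 0.365: n_M = 0.635, n_D = 0.182, n_T = 0.818.
p_i = (n_i/n_T)·P. Kp = p_D / (p_M^2) = 0.00129 kPa^-1.

Kp = 0.00129 kPa^-1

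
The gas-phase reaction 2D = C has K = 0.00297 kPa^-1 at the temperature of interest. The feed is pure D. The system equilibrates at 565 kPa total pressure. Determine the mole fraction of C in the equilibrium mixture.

Let X = conversion of D (basis 1 mol D); extent of reaction ξ = 0.5X.
Mole table: n_D = 1 − X; n_C = 0.5X.
Total moles n_T = 1 − 0.5X.
y_i = n_i/n_T, p_i = y_i·P. K = p_C / (p_D^2).
Substituting and setting equal to 0.00297 kPa^-1 gives a polynomial in X; the root in (0,1) is X = 0.640.
Then n_C = 0.32, n_T = 0.68, so y_C = 0.470.

y_C = 0.470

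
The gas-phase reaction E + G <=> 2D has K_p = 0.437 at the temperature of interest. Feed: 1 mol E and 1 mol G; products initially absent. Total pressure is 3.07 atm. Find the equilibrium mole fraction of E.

Take 1 mol E as basis and let X be its fractional conversion, so ξ = X.
At extent ξ: n_E = 1 − X; n_G = 1 − X; n_D = 2X.
Total moles n_T = 2 (Δν = 0, constant).
y_i = n_i/n_T, p_i = y_i·P. K_p = p_D^2 / (p_E p_G).
Equating to 0.437 and solving on 0 < X < 1: X = 0.248.
Then n_E = 0.752, n_T = 2, so y_E = 0.376.

y_E = 0.376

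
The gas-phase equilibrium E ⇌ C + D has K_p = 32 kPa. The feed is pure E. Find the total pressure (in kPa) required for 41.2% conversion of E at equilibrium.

Take 1 mol E as basis and let X be its fractional conversion, so ξ = X.
Moles: n_E = 1 − X; n_C = X; n_D = X.
Total moles n_T = 1 + X.
K_p = p_C p_D / (p_E) with p_i = (n_i/n_T)·P.
At X = 0.412: the mole-fraction product g(X) = Π y_i^ν_i = 0.2044. Since K_p = g(X)·P^{1}, P = (K_p/g)^(1/1) = (32/0.2044)^(1/1) = 157 kPa.

P = 157 kPa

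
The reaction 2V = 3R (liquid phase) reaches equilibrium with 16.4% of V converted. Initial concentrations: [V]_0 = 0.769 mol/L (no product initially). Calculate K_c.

Let X = conversion of V.
Concentrations: [V] = 0.769 − 0.769X; [R] = 1.15X.
At X = 0.164: [V] = 0.643, [R] = 0.189.
K_c = [R]^3 / ([V]^2) = 0.0164 mol/L.

K_c = 0.0164 mol/L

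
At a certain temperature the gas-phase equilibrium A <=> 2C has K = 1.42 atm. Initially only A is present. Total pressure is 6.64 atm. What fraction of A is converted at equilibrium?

X = 0.225

Take 1 mol A as basis and let X be its fractional conversion, so ξ = X.
Species balance: n_A = 1 − X; n_C = 2X.
n_T = Σnᵢ = 1 + X.
With p_i = (n_i/n_T)P, K = p_C^2 / (p_A).
This yields a degree-2 equation in X; solving on (0,1), X = 0.225.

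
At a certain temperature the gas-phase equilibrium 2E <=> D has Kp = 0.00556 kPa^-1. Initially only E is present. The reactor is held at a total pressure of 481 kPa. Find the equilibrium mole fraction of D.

y_D = 0.548

Let X = conversion of E (basis 1 mol E); extent of reaction ξ = 0.5X.
At extent ξ: n_E = 1 − X; n_D = 0.5X.
Summing: n_T = 1 − 0.5X.
Mole fractions y_i = n_i/n_T; Kp = p_D / (p_E^2) with p_i = y_i·P.
Substituting and setting equal to 0.00556 kPa^-1 gives a polynomial in X; the root in (0,1) is X = 0.708.
Then n_D = 0.354, n_T = 0.646, so y_D = 0.548.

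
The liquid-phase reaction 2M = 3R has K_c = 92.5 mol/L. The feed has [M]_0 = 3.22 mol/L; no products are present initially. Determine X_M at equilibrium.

X = 0.769

Let X = conversion of M; extent ξ = 3.22X/2 mol/L.
Concentrations: [M] = 3.22 − 3.22X; [R] = 4.83X.
K_c = [R]^3 / ([M]^2).
This equals 92.5 at X = 0.769 (the root in 0 < X < 1).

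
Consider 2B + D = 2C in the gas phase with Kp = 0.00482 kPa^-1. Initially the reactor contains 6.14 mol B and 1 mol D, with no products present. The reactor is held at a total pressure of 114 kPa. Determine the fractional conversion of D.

Let X = conversion of D (basis 1 mol D); extent of reaction ξ = X.
At extent ξ: n_B = 6.14 − 2X; n_D = 1 − X; n_C = 2X.
Total moles n_T = 7.14 − X.
With p_i = (n_i/n_T)P, Kp = p_C^2 / (p_B^2 p_D).
Setting this equal to 0.00482 kPa^-1 and taking the physical root (0 < X < 1) gives X = 0.513.

X = 0.513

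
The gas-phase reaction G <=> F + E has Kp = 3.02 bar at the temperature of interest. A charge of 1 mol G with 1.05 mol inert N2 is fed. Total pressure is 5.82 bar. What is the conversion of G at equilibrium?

Take 1 mol G as basis and let X be its fractional conversion, so ξ = X.
At extent ξ: n_G = 1 − X; n_F = X; n_E = X; n_I = 1.05 (inert).
n_T = Σnᵢ = 2.05 + X.
With p_i = (n_i/n_T)P, Kp = p_F p_E / (p_G).
Equating to 3.02 bar and solving on 0 < X < 1: X = 0.677.

X = 0.677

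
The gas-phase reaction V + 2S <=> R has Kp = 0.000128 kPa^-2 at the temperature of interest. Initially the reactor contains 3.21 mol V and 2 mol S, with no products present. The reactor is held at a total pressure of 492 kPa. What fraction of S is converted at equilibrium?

X = 0.813

Basis: 2 mol S initially; let X = conversion of S. Extent ξ = X.
Moles: n_V = 3.21 − X; n_S = 2 − 2X; n_R = X.
Summing: n_T = 5.21 − 2X.
With p_i = (n_i/n_T)P, Kp = p_R / (p_V p_S^2).
Setting this equal to 0.000128 kPa^-2 and taking the physical root (0 < X < 1) gives X = 0.813.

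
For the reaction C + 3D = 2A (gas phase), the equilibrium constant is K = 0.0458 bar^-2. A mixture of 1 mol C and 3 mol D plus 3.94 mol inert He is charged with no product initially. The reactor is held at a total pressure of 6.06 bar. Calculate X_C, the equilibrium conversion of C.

Let X = conversion of C (basis 1 mol C); extent of reaction ξ = X.
Mole table: n_C = 1 − X; n_D = 3 − 3X; n_A = 2X; n_I = 3.94 (inert).
Summing: n_T = 7.94 − 2X.
y_i = n_i/n_T, p_i = y_i·P. K = p_A^2 / (p_C p_D^3).
Setting this equal to 0.0458 bar^-2 and taking the physical root (0 < X < 1) gives X = 0.253.

X = 0.253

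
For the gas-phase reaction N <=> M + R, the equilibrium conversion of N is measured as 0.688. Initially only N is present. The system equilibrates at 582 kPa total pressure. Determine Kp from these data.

Basis: 1 mol N initially; let X = conversion of N. Extent ξ = X.
Moles: n_N = 1 − X; n_M = X; n_R = X.
Summing: n_T = 1 + X.
At X = 0.688: n_N = 0.312, n_M = 0.688, n_R = 0.688, n_T = 1.69.
p_i = (n_i/n_T)·P. Kp = p_M p_R / (p_N) = 523 kPa.

Kp = 523 kPa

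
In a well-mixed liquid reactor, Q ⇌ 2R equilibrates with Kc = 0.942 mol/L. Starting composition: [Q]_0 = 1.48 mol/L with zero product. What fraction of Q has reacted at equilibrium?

Let X = conversion of Q; extent ξ = 1.48·X mol/L.
Concentrations: [Q] = 1.48 − 1.48X; [R] = 2.96X.
Kc = [R]^2 / ([Q]).
Equating to 0.942 mol/L: the physical root is X = 0.327.

X = 0.327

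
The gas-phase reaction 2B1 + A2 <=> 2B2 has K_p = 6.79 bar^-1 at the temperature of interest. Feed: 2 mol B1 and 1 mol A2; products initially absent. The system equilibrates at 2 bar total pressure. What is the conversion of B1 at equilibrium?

X = 0.601

Take 2 mol B1 as basis and let X be its fractional conversion, so ξ = X.
Mole table: n_B1 = 2 − 2X; n_A2 = 1 − X; n_B2 = 2X.
Total moles n_T = 3 − X.
Mole fractions y_i = n_i/n_T; K_p = p_B2^2 / (p_B1^2 p_A2) with p_i = y_i·P.
Equating to 6.79 bar^-1 and solving on 0 < X < 1: X = 0.601.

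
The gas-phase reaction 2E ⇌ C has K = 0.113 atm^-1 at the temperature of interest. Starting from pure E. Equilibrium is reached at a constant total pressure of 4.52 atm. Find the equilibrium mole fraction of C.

y_C = 0.271

Take 1 mol E as basis and let X be its fractional conversion, so ξ = 0.5X.
Species balance: n_E = 1 − X; n_C = 0.5X.
Total moles n_T = 1 − 0.5X.
Mole fractions y_i = n_i/n_T; K = p_C / (p_E^2) with p_i = y_i·P.
This yields a degree-2 equation in X; solving on (0,1), X = 0.427.
Then n_C = 0.213, n_T = 0.787, so y_C = 0.271.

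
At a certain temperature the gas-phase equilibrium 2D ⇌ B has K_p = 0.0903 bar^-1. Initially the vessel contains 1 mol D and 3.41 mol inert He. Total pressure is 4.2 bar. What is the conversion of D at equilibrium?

X = 0.132

Take 1 mol D as basis and let X be its fractional conversion, so ξ = 0.5X.
Mole table: n_D = 1 − X; n_B = 0.5X; n_I = 3.41 (inert).
n_T = Σnᵢ = 4.41 − 0.5X.
With p_i = (n_i/n_T)P, K_p = p_B / (p_D^2).
Setting this equal to 0.0903 bar^-1 and taking the physical root (0 < X < 1) gives X = 0.132.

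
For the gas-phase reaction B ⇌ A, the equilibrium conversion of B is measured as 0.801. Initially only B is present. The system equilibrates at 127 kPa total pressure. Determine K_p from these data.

Take 1 mol B as basis and let X be its fractional conversion, so ξ = X.
Moles: n_B = 1 − X; n_A = X.
Since Δν = 0, n_T = 1 throughout.
At X = 0.801: n_B = 0.199, n_A = 0.801, n_T = 1.
p_i = (n_i/n_T)·P. K_p = p_A / (p_B) = 4.03.

K_p = 4.03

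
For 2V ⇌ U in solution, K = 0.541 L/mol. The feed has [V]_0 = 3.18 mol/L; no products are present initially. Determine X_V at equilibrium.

X = 0.587

Let X = conversion of V; extent ξ = 3.18X/2 mol/L.
Concentrations: [V] = 3.18 − 3.18X; [U] = 1.59X.
K = [U] / ([V]^2).
This equals 0.541 at X = 0.587 (the root in 0 < X < 1).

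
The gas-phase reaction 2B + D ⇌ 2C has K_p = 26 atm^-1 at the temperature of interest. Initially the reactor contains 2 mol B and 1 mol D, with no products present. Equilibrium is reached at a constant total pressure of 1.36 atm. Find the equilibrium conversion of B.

Take 2 mol B as basis and let X be its fractional conversion, so ξ = X.
Mole table: n_B = 2 − 2X; n_D = 1 − X; n_C = 2X.
n_T = Σnᵢ = 3 − X.
y_i = n_i/n_T, p_i = y_i·P. K_p = p_C^2 / (p_B^2 p_D).
Setting this equal to 26 atm^-1 and taking the physical root (0 < X < 1) gives X = 0.686.

X = 0.686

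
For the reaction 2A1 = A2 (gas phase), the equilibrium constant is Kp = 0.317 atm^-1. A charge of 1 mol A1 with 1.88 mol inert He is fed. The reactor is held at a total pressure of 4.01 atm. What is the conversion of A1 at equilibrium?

Basis: 1 mol A1 initially; let X = conversion of A1. Extent ξ = 0.5X.
Mole table: n_A1 = 1 − X; n_A2 = 0.5X; n_I = 1.88 (inert).
Summing: n_T = 2.88 − 0.5X.
Mole fractions y_i = n_i/n_T; Kp = p_A2 / (p_A1^2) with p_i = y_i·P.
Setting this equal to 0.317 atm^-1 and taking the physical root (0 < X < 1) gives X = 0.372.

X = 0.372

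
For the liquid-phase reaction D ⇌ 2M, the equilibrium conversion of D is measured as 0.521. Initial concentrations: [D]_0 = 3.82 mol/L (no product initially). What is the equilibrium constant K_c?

K_c = 8.66 mol/L

Let X = conversion of D.
Concentrations: [D] = 3.82 − 3.82X; [M] = 7.64X.
At X = 0.521: [D] = 1.83, [M] = 3.98.
K_c = [M]^2 / ([D]) = 8.66 mol/L.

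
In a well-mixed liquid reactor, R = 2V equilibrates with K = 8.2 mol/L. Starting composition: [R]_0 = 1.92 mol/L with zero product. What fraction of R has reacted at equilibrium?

Let X = conversion of R; extent ξ = 1.92·X mol/L.
Concentrations: [R] = 1.92 − 1.92X; [V] = 3.84X.
K = [V]^2 / ([R]).
This equals 8.2 at X = 0.629 (the root in 0 < X < 1).

X = 0.629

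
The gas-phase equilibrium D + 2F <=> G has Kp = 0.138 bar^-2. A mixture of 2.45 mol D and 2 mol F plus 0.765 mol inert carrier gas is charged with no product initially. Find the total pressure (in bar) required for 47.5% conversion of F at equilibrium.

P = 5.36 bar

Basis: 2 mol F initially; let X = conversion of F. Extent ξ = X.
Mole table: n_D = 2.45 − X; n_F = 2 − 2X; n_G = X; n_I = 0.765 (inert).
n_T = Σnᵢ = 5.21 − 2X.
Kp = p_G / (p_D p_F^2) with p_i = (n_i/n_T)·P.
At X = 0.475: the mole-fraction product g(X) = Π y_i^ν_i = 3.968. Since Kp = g(X)·P^{-2}, P = (g/Kp)^(1/2) = (3.968/0.138)^(1/2) = 5.36 bar.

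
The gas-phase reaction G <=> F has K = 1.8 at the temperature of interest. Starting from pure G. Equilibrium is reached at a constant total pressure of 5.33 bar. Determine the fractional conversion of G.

Basis: 1 mol G initially; let X = conversion of G. Extent ξ = X.
Mole table: n_G = 1 − X; n_F = X.
Total moles n_T = 1 (Δν = 0, constant).
y_i = n_i/n_T, p_i = y_i·P. K = p_F / (p_G).
Equating to 1.8 and solving on 0 < X < 1: X = 0.643.

X = 0.643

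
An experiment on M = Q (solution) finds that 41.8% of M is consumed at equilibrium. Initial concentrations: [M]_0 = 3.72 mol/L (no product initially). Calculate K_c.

Let X = conversion of M.
Concentrations: [M] = 3.72 − 3.72X; [Q] = 3.72X.
At X = 0.418: [M] = 2.17, [Q] = 1.55.
K_c = [Q] / ([M]) = 0.718.

K_c = 0.718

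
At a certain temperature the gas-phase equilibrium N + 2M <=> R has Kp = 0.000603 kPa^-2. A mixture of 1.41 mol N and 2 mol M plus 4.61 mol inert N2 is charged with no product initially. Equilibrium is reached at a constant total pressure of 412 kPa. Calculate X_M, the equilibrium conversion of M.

Basis: 2 mol M initially; let X = conversion of M. Extent ξ = X.
Moles: n_N = 1.41 − X; n_M = 2 − 2X; n_R = X; n_I = 4.61 (inert).
Total moles n_T = 8.02 − 2X.
With p_i = (n_i/n_T)P, Kp = p_R / (p_N p_M^2).
This yields a degree-3 equation in X; solving on (0,1), X = 0.682.

X = 0.682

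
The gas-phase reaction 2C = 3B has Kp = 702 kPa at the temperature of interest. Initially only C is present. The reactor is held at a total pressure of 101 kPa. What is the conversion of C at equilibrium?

Basis: 1 mol C initially; let X = conversion of C. Extent ξ = 0.5X.
At extent ξ: n_C = 1 − X; n_B = 1.5X.
Total moles n_T = 1 + 0.5X.
y_i = n_i/n_T, p_i = y_i·P. Kp = p_B^3 / (p_C^2).
Substituting and setting equal to 702 kPa gives a polynomial in X; the root in (0,1) is X = 0.670.

X = 0.670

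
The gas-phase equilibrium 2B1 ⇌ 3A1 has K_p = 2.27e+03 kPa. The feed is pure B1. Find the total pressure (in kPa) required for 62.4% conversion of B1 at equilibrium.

Basis: 1 mol B1 initially; let X = conversion of B1. Extent ξ = 0.5X.
Mole table: n_B1 = 1 − X; n_A1 = 1.5X.
Total moles n_T = 1 + 0.5X.
K_p = p_A1^3 / (p_B1^2) with p_i = (n_i/n_T)·P.
At X = 0.624: the mole-fraction product g(X) = Π y_i^ν_i = 4.421. Since K_p = g(X)·P^{1}, P = (K_p/g)^(1/1) = (2.27e+03/4.421)^(1/1) = 513 kPa.

P = 513 kPa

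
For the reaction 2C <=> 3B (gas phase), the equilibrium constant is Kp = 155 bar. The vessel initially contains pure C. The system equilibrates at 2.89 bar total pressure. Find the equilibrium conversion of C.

X = 0.838

Let X = conversion of C (basis 1 mol C); extent of reaction ξ = 0.5X.
At extent ξ: n_C = 1 − X; n_B = 1.5X.
Total moles n_T = 1 + 0.5X.
Mole fractions y_i = n_i/n_T; Kp = p_B^3 / (p_C^2) with p_i = y_i·P.
Substituting and setting equal to 155 bar gives a polynomial in X; the root in (0,1) is X = 0.838.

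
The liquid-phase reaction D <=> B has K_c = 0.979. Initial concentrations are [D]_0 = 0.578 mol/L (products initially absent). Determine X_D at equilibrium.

X = 0.495

Let X = conversion of D; extent ξ = 0.578·X mol/L.
Concentrations: [D] = 0.578 − 0.578X; [B] = 0.578X.
K_c = [B] / ([D]).
Equating to 0.979: the physical root is X = 0.495.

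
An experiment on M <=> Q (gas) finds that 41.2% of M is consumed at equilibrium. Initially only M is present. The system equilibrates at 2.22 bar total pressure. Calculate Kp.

Kp = 0.701

Take 1 mol M as basis and let X be its fractional conversion, so ξ = X.
Moles: n_M = 1 − X; n_Q = X.
n_T stays at 1 (no change in mole number).
At X = 0.412: n_M = 0.588, n_Q = 0.412, n_T = 1.
p_i = (n_i/n_T)·P. Kp = p_Q / (p_M) = 0.701.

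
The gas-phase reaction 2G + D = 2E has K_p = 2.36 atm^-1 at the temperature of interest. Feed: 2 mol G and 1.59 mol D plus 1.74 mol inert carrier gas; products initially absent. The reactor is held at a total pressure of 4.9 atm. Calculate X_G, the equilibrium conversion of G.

X = 0.608

Take 2 mol G as basis and let X be its fractional conversion, so ξ = X.
Moles: n_G = 2 − 2X; n_D = 1.59 − X; n_E = 2X; n_I = 1.74 (inert).
Total moles n_T = 5.33 − X.
y_i = n_i/n_T, p_i = y_i·P. K_p = p_E^2 / (p_G^2 p_D).
Setting this equal to 2.36 atm^-1 and taking the physical root (0 < X < 1) gives X = 0.608.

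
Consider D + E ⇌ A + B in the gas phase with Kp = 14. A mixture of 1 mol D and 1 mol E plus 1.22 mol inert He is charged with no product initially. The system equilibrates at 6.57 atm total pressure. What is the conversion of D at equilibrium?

X = 0.789

Let X = conversion of D (basis 1 mol D); extent of reaction ξ = X.
At extent ξ: n_D = 1 − X; n_E = 1 − X; n_A = X; n_B = X; n_I = 1.22 (inert).
Since Δν = 0, n_T = 3.22 throughout.
With p_i = (n_i/n_T)P, Kp = p_A p_B / (p_D p_E).
Setting this equal to 14 and taking the physical root (0 < X < 1) gives X = 0.789.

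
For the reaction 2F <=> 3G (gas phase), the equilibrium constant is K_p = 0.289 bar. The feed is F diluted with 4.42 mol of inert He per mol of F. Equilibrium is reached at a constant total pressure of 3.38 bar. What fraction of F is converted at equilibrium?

Basis: 1 mol F initially; let X = conversion of F. Extent ξ = 0.5X.
Mole table: n_F = 1 − X; n_G = 1.5X; n_I = 4.42 (inert).
Total moles n_T = 5.42 + 0.5X.
y_i = n_i/n_T, p_i = y_i·P. K_p = p_G^3 / (p_F^2).
This yields a degree-3 equation in X; solving on (0,1), X = 0.380.

X = 0.380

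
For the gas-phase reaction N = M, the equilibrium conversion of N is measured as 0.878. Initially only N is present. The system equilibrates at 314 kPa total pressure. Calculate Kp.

Take 1 mol N as basis and let X be its fractional conversion, so ξ = X.
Species balance: n_N = 1 − X; n_M = X.
Since Δν = 0, n_T = 1 throughout.
At X = 0.878: n_N = 0.122, n_M = 0.878, n_T = 1.
p_i = (n_i/n_T)·P. Kp = p_M / (p_N) = 7.2.

Kp = 7.2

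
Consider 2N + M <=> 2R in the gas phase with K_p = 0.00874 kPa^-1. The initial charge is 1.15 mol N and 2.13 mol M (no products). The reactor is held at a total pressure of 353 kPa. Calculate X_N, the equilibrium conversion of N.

X = 0.578

Let X = conversion of N (basis 1.15 mol N); extent of reaction ξ = 0.575X.
Moles: n_N = 1.15 − 1.15X; n_M = 2.13 − 0.575X; n_R = 1.15X.
Total moles n_T = 3.28 − 0.575X.
Mole fractions y_i = n_i/n_T; K_p = p_R^2 / (p_N^2 p_M) with p_i = y_i·P.
Substituting and setting equal to 0.00874 kPa^-1 gives a polynomial in X; the root in (0,1) is X = 0.578.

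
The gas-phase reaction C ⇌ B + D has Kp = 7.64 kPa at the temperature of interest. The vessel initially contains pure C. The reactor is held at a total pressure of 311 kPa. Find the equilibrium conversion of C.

X = 0.155

Basis: 1 mol C initially; let X = conversion of C. Extent ξ = X.
Mole table: n_C = 1 − X; n_B = X; n_D = X.
Summing: n_T = 1 + X.
Mole fractions y_i = n_i/n_T; Kp = p_B p_D / (p_C) with p_i = y_i·P.
Equating to 7.64 kPa and solving on 0 < X < 1: X = 0.155.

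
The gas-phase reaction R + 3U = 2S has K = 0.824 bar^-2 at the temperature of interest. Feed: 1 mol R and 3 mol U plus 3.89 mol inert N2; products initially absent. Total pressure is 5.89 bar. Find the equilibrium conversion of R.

X = 0.501

Take 1 mol R as basis and let X be its fractional conversion, so ξ = X.
Moles: n_R = 1 − X; n_U = 3 − 3X; n_S = 2X; n_I = 3.89 (inert).
Total moles n_T = 7.89 − 2X.
y_i = n_i/n_T, p_i = y_i·P. K = p_S^2 / (p_R p_U^3).
Substituting and setting equal to 0.824 bar^-2 gives a polynomial in X; the root in (0,1) is X = 0.501.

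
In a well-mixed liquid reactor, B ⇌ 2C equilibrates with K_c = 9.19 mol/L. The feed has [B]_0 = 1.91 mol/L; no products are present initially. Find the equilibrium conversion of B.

X = 0.649

Let X = conversion of B; extent ξ = 1.91·X mol/L.
Concentrations: [B] = 1.91 − 1.91X; [C] = 3.82X.
K_c = [C]^2 / ([B]).
This equals 9.19 at X = 0.649 (the root in 0 < X < 1).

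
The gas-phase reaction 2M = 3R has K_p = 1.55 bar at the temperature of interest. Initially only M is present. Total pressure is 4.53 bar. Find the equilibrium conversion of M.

X = 0.364

Basis: 1 mol M initially; let X = conversion of M. Extent ξ = 0.5X.
At extent ξ: n_M = 1 − X; n_R = 1.5X.
Total moles n_T = 1 + 0.5X.
y_i = n_i/n_T, p_i = y_i·P. K_p = p_R^3 / (p_M^2).
Substituting and setting equal to 1.55 bar gives a polynomial in X; the root in (0,1) is X = 0.364.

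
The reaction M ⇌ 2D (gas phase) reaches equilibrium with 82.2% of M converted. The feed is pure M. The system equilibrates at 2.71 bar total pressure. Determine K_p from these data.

K_p = 22.6 bar

Take 1 mol M as basis and let X be its fractional conversion, so ξ = X.
Species balance: n_M = 1 − X; n_D = 2X.
Total moles n_T = 1 + X.
At X = 0.822: n_M = 0.178, n_D = 1.64, n_T = 1.82.
p_i = (n_i/n_T)·P. K_p = p_D^2 / (p_M) = 22.6 bar.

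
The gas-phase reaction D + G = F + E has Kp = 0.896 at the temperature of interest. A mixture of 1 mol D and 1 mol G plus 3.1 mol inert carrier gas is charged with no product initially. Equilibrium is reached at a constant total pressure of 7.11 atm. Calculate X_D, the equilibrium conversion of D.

X = 0.486

Basis: 1 mol D initially; let X = conversion of D. Extent ξ = X.
At extent ξ: n_D = 1 − X; n_G = 1 − X; n_F = X; n_E = X; n_I = 3.1 (inert).
n_T stays at 5.1 (no change in mole number).
Mole fractions y_i = n_i/n_T; Kp = p_F p_E / (p_D p_G) with p_i = y_i·P.
Equating to 0.896 and solving on 0 < X < 1: X = 0.486.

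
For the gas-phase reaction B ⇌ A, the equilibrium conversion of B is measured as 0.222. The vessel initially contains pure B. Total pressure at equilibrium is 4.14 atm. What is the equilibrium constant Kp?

Kp = 0.285

Take 1 mol B as basis and let X be its fractional conversion, so ξ = X.
Moles: n_B = 1 − X; n_A = X.
Since Δν = 0, n_T = 1 throughout.
At X = 0.222: n_B = 0.778, n_A = 0.222, n_T = 1.
p_i = (n_i/n_T)·P. Kp = p_A / (p_B) = 0.285.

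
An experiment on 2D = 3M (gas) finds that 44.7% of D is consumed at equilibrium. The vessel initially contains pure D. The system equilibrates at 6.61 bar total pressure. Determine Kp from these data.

Kp = 5.33 bar

Take 1 mol D as basis and let X be its fractional conversion, so ξ = 0.5X.
At extent ξ: n_D = 1 − X; n_M = 1.5X.
Summing: n_T = 1 + 0.5X.
At X = 0.447: n_D = 0.553, n_M = 0.67, n_T = 1.22.
p_i = (n_i/n_T)·P. Kp = p_M^3 / (p_D^2) = 5.33 bar.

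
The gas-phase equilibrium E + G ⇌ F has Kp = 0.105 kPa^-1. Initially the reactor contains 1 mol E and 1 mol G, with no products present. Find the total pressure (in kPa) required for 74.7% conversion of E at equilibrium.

P = 139 kPa

Take 1 mol E as basis and let X be its fractional conversion, so ξ = X.
Mole table: n_E = 1 − X; n_G = 1 − X; n_F = X.
n_T = Σnᵢ = 2 − X.
Kp = p_F / (p_E p_G) with p_i = (n_i/n_T)·P.
At X = 0.747: the mole-fraction product g(X) = Π y_i^ν_i = 14.62. Since Kp = g(X)·P^{-1}, P = (g/Kp)^(1/1) = (14.62/0.105)^(1/1) = 139 kPa.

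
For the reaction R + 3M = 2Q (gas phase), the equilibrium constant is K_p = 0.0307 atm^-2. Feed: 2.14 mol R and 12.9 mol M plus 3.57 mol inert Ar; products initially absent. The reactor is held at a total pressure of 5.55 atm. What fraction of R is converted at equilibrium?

X = 0.460

Let X = conversion of R (basis 2.14 mol R); extent of reaction ξ = 2.14X.
Species balance: n_R = 2.14 − 2.14X; n_M = 12.9 − 6.42X; n_Q = 4.28X; n_I = 3.57 (inert).
n_T = Σnᵢ = 18.6 − 4.28X.
With p_i = (n_i/n_T)P, K_p = p_Q^2 / (p_R p_M^3).
Substituting and setting equal to 0.0307 atm^-2 gives a polynomial in X; the root in (0,1) is X = 0.460.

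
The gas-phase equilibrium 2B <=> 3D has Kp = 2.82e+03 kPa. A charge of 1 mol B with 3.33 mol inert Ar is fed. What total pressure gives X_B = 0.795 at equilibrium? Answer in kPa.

P = 330 kPa

Let X = conversion of B (basis 1 mol B); extent of reaction ξ = 0.5X.
Moles: n_B = 1 − X; n_D = 1.5X; n_I = 3.33 (inert).
n_T = Σnᵢ = 4.33 + 0.5X.
Kp = p_D^3 / (p_B^2) with p_i = (n_i/n_T)·P.
At X = 0.795: the mole-fraction product g(X) = Π y_i^ν_i = 8.536. Since Kp = g(X)·P^{1}, P = (Kp/g)^(1/1) = (2.82e+03/8.536)^(1/1) = 330 kPa.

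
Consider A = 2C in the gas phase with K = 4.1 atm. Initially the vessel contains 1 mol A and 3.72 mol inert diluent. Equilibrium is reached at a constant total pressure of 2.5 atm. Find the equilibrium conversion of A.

X = 0.749

Basis: 1 mol A initially; let X = conversion of A. Extent ξ = X.
At extent ξ: n_A = 1 − X; n_C = 2X; n_I = 3.72 (inert).
Summing: n_T = 4.72 + X.
Mole fractions y_i = n_i/n_T; K = p_C^2 / (p_A) with p_i = y_i·P.
Setting this equal to 4.1 atm and taking the physical root (0 < X < 1) gives X = 0.749.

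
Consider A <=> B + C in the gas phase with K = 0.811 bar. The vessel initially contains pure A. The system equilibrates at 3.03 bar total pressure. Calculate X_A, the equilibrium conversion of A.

Take 1 mol A as basis and let X be its fractional conversion, so ξ = X.
Species balance: n_A = 1 − X; n_B = X; n_C = X.
Total moles n_T = 1 + X.
With p_i = (n_i/n_T)P, K = p_B p_C / (p_A).
Equating to 0.811 bar and solving on 0 < X < 1: X = 0.460.

X = 0.460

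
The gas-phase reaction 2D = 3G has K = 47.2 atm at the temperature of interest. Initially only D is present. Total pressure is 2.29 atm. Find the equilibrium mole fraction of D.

y_D = 0.167

Let X = conversion of D (basis 1 mol D); extent of reaction ξ = 0.5X.
Moles: n_D = 1 − X; n_G = 1.5X.
Total moles n_T = 1 + 0.5X.
With p_i = (n_i/n_T)P, K = p_G^3 / (p_D^2).
Setting this equal to 47.2 atm and taking the physical root (0 < X < 1) gives X = 0.768.
Then n_D = 0.232, n_T = 1.38, so y_D = 0.167.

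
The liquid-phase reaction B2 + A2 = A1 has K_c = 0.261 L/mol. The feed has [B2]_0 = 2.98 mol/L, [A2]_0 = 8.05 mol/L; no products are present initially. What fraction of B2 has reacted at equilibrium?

X = 0.618

Let X = conversion of B2; extent ξ = 2.98·X mol/L.
Concentrations: [B2] = 2.98 − 2.98X; [A2] = 8.05 − 2.98X; [A1] = 2.98X.
K_c = [A1] / ([B2] [A2]).
Equating to 0.261 L/mol: the physical root is X = 0.618.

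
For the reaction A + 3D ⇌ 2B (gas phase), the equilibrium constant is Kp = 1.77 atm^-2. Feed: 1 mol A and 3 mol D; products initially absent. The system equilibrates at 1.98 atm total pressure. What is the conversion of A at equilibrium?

X = 0.524

Basis: 1 mol A initially; let X = conversion of A. Extent ξ = X.
Species balance: n_A = 1 − X; n_D = 3 − 3X; n_B = 2X.
Summing: n_T = 4 − 2X.
Mole fractions y_i = n_i/n_T; Kp = p_B^2 / (p_A p_D^3) with p_i = y_i·P.
This yields a degree-4 equation in X; solving on (0,1), X = 0.524.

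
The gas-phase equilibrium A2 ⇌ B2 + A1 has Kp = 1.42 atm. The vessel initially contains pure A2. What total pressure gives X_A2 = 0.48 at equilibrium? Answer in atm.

P = 4.74 atm

Let X = conversion of A2 (basis 1 mol A2); extent of reaction ξ = X.
Mole table: n_A2 = 1 − X; n_B2 = X; n_A1 = X.
Summing: n_T = 1 + X.
Kp = p_B2 p_A1 / (p_A2) with p_i = (n_i/n_T)·P.
At X = 0.48: the mole-fraction product g(X) = Π y_i^ν_i = 0.2994. Since Kp = g(X)·P^{1}, P = (Kp/g)^(1/1) = (1.42/0.2994)^(1/1) = 4.74 atm.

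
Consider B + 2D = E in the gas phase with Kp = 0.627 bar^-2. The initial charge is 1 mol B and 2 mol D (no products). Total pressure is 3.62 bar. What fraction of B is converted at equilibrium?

X = 0.611

Basis: 1 mol B initially; let X = conversion of B. Extent ξ = X.
Species balance: n_B = 1 − X; n_D = 2 − 2X; n_E = X.
Summing: n_T = 3 − 2X.
With p_i = (n_i/n_T)P, Kp = p_E / (p_B p_D^2).
This yields a degree-3 equation in X; solving on (0,1), X = 0.611.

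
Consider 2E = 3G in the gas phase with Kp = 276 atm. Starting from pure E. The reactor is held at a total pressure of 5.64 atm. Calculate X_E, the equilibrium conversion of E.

X = 0.832

Take 1 mol E as basis and let X be its fractional conversion, so ξ = 0.5X.
Mole table: n_E = 1 − X; n_G = 1.5X.
n_T = Σnᵢ = 1 + 0.5X.
Mole fractions y_i = n_i/n_T; Kp = p_G^3 / (p_E^2) with p_i = y_i·P.
Setting this equal to 276 atm and taking the physical root (0 < X < 1) gives X = 0.832.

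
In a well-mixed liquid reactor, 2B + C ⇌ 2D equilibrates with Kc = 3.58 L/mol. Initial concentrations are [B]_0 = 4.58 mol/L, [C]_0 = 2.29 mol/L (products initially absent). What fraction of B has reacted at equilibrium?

X = 0.634

Let X = conversion of B; extent ξ = 4.58X/2 mol/L.
Concentrations: [B] = 4.58 − 4.58X; [C] = 2.29 − 2.29X; [D] = 4.58X.
Kc = [D]^2 / ([B]^2 [C]).
This equals 3.58 at X = 0.634 (the root in 0 < X < 1).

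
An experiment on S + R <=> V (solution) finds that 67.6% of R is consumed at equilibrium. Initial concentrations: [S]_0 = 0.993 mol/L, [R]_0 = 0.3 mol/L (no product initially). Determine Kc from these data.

Let X = conversion of R.
Concentrations: [S] = 0.993 − 0.3X; [R] = 0.3 − 0.3X; [V] = 0.3X.
At X = 0.676: [S] = 0.79, [R] = 0.0972, [V] = 0.203.
Kc = [V] / ([S] [R]) = 2.64 L/mol.

Kc = 2.64 L/mol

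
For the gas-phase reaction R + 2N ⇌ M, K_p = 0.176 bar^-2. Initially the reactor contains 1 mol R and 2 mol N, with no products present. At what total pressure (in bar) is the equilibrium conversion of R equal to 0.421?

P = 3.79 bar

Take 1 mol R as basis and let X be its fractional conversion, so ξ = X.
At extent ξ: n_R = 1 − X; n_N = 2 − 2X; n_M = X.
Total moles n_T = 3 − 2X.
K_p = p_M / (p_R p_N^2) with p_i = (n_i/n_T)·P.
At X = 0.421: the mole-fraction product g(X) = Π y_i^ν_i = 2.525. Since K_p = g(X)·P^{-2}, P = (g/K_p)^(1/2) = (2.525/0.176)^(1/2) = 3.79 bar.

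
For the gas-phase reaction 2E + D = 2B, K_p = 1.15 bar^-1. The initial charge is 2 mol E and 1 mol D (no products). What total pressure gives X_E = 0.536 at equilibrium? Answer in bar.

Take 2 mol E as basis and let X be its fractional conversion, so ξ = X.
At extent ξ: n_E = 2 − 2X; n_D = 1 − X; n_B = 2X.
n_T = Σnᵢ = 3 − X.
K_p = p_B^2 / (p_E^2 p_D) with p_i = (n_i/n_T)·P.
At X = 0.536: the mole-fraction product g(X) = Π y_i^ν_i = 7.086. Since K_p = g(X)·P^{-1}, P = (g/K_p)^(1/1) = (7.086/1.15)^(1/1) = 6.16 bar.

P = 6.16 bar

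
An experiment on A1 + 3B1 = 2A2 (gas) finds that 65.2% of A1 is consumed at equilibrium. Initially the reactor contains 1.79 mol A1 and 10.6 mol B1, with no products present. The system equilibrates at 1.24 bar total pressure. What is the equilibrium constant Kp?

Let X = conversion of A1 (basis 1.79 mol A1); extent of reaction ξ = 1.79X.
At extent ξ: n_A1 = 1.79 − 1.79X; n_B1 = 10.6 − 5.37X; n_A2 = 3.58X.
Summing: n_T = 12.4 − 3.58X.
At X = 0.652: n_A1 = 0.623, n_B1 = 7.1, n_A2 = 2.33, n_T = 10.1.
p_i = (n_i/n_T)·P. Kp = p_A2^2 / (p_A1 p_B1^3) = 1.61 bar^-2.

Kp = 1.61 bar^-2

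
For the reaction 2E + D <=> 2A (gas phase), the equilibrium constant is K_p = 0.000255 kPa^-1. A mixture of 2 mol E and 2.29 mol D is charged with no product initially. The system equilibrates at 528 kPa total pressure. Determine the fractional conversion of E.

Basis: 2 mol E initially; let X = conversion of E. Extent ξ = X.
Mole table: n_E = 2 − 2X; n_D = 2.29 − X; n_A = 2X.
Total moles n_T = 4.29 − X.
With p_i = (n_i/n_T)P, K_p = p_A^2 / (p_E^2 p_D).
Substituting and setting equal to 0.000255 kPa^-1 gives a polynomial in X; the root in (0,1) is X = 0.208.

X = 0.208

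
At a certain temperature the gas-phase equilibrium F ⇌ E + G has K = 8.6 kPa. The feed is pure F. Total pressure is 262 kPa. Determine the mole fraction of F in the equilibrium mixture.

Take 1 mol F as basis and let X be its fractional conversion, so ξ = X.
At extent ξ: n_F = 1 − X; n_E = X; n_G = X.
n_T = Σnᵢ = 1 + X.
y_i = n_i/n_T, p_i = y_i·P. K = p_E p_G / (p_F).
This yields a degree-2 equation in X; solving on (0,1), X = 0.178.
Then n_F = 0.822, n_T = 1.18, so y_F = 0.697.

y_F = 0.697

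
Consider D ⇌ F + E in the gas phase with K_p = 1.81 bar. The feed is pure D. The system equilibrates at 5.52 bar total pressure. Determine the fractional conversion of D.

Basis: 1 mol D initially; let X = conversion of D. Extent ξ = X.
Moles: n_D = 1 − X; n_F = X; n_E = X.
Total moles n_T = 1 + X.
With p_i = (n_i/n_T)P, K_p = p_F p_E / (p_D).
This yields a degree-2 equation in X; solving on (0,1), X = 0.497.

X = 0.497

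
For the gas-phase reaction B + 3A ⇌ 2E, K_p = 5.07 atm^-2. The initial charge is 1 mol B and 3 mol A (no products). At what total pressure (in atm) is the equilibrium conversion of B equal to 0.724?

Let X = conversion of B (basis 1 mol B); extent of reaction ξ = X.
Species balance: n_B = 1 − X; n_A = 3 − 3X; n_E = 2X.
n_T = Σnᵢ = 4 − 2X.
K_p = p_E^2 / (p_B p_A^3) with p_i = (n_i/n_T)·P.
At X = 0.724: the mole-fraction product g(X) = Π y_i^ν_i = 87.16. Since K_p = g(X)·P^{-2}, P = (g/K_p)^(1/2) = (87.16/5.07)^(1/2) = 4.15 atm.

P = 4.15 atm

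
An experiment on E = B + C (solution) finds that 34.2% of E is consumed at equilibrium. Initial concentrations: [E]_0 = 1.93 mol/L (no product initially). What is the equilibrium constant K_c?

Let X = conversion of E.
Concentrations: [E] = 1.93 − 1.93X; [B] = 1.93X; [C] = 1.93X.
At X = 0.342: [E] = 1.27, [B] = 0.66, [C] = 0.66.
K_c = [B] [C] / ([E]) = 0.343 mol/L.

K_c = 0.343 mol/L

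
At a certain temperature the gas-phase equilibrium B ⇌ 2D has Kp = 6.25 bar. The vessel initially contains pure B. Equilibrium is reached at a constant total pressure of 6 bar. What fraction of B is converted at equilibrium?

Take 1 mol B as basis and let X be its fractional conversion, so ξ = X.
At extent ξ: n_B = 1 − X; n_D = 2X.
Total moles n_T = 1 + X.
Mole fractions y_i = n_i/n_T; Kp = p_D^2 / (p_B) with p_i = y_i·P.
This yields a degree-2 equation in X; solving on (0,1), X = 0.455.

X = 0.455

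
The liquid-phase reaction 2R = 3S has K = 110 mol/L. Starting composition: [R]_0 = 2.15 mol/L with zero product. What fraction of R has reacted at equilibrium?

Let X = conversion of R; extent ξ = 2.15X/2 mol/L.
Concentrations: [R] = 2.15 − 2.15X; [S] = 3.22X.
K = [S]^3 / ([R]^2).
Solving K = 110 for X ∈ (0,1): X = 0.812.

X = 0.812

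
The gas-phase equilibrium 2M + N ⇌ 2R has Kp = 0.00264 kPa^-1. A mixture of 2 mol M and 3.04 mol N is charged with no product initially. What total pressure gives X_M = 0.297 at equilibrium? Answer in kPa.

Let X = conversion of M (basis 2 mol M); extent of reaction ξ = X.
Moles: n_M = 2 − 2X; n_N = 3.04 − X; n_R = 2X.
Summing: n_T = 5.04 − X.
Kp = p_R^2 / (p_M^2 p_N) with p_i = (n_i/n_T)·P.
At X = 0.297: the mole-fraction product g(X) = Π y_i^ν_i = 0.3086. Since Kp = g(X)·P^{-1}, P = (g/Kp)^(1/1) = (0.3086/0.00264)^(1/1) = 117 kPa.

P = 117 kPa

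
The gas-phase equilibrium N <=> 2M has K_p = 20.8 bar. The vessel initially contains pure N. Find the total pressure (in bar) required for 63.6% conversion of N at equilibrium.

P = 7.66 bar

Basis: 1 mol N initially; let X = conversion of N. Extent ξ = X.
At extent ξ: n_N = 1 − X; n_M = 2X.
Total moles n_T = 1 + X.
K_p = p_M^2 / (p_N) with p_i = (n_i/n_T)·P.
At X = 0.636: the mole-fraction product g(X) = Π y_i^ν_i = 2.717. Since K_p = g(X)·P^{1}, P = (K_p/g)^(1/1) = (20.8/2.717)^(1/1) = 7.66 bar.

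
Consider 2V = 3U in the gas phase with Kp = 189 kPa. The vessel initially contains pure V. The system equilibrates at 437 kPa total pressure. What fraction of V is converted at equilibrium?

Let X = conversion of V (basis 1 mol V); extent of reaction ξ = 0.5X.
At extent ξ: n_V = 1 − X; n_U = 1.5X.
n_T = Σnᵢ = 1 + 0.5X.
y_i = n_i/n_T, p_i = y_i·P. Kp = p_U^3 / (p_V^2).
This yields a degree-3 equation in X; solving on (0,1), X = 0.386.

X = 0.386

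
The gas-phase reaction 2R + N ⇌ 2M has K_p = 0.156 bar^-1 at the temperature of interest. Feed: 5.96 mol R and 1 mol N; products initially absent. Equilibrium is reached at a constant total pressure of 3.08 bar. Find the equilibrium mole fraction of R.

Basis: 1 mol N initially; let X = conversion of N. Extent ξ = X.
Moles: n_R = 5.96 − 2X; n_N = 1 − X; n_M = 2X.
Total moles n_T = 6.96 − X.
With p_i = (n_i/n_T)P, K_p = p_M^2 / (p_R^2 p_N).
This yields a degree-3 equation in X; solving on (0,1), X = 0.487.
Then n_R = 4.99, n_T = 6.47, so y_R = 0.770.

y_R = 0.770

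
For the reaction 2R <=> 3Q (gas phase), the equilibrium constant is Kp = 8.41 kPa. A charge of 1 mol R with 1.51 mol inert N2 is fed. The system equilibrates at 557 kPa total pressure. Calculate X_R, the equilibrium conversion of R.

X = 0.196

Take 1 mol R as basis and let X be its fractional conversion, so ξ = 0.5X.
Mole table: n_R = 1 − X; n_Q = 1.5X; n_I = 1.51 (inert).
Total moles n_T = 2.51 + 0.5X.
Mole fractions y_i = n_i/n_T; Kp = p_Q^3 / (p_R^2) with p_i = y_i·P.
Substituting and setting equal to 8.41 kPa gives a polynomial in X; the root in (0,1) is X = 0.196.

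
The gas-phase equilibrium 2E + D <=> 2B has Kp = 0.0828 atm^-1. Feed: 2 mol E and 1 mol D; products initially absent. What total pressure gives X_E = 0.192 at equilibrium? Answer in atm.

Let X = conversion of E (basis 2 mol E); extent of reaction ξ = X.
Mole table: n_E = 2 − 2X; n_D = 1 − X; n_B = 2X.
Summing: n_T = 3 − X.
Kp = p_B^2 / (p_E^2 p_D) with p_i = (n_i/n_T)·P.
At X = 0.192: the mole-fraction product g(X) = Π y_i^ν_i = 0.1962. Since Kp = g(X)·P^{-1}, P = (g/Kp)^(1/1) = (0.1962/0.0828)^(1/1) = 2.37 atm.

P = 2.37 atm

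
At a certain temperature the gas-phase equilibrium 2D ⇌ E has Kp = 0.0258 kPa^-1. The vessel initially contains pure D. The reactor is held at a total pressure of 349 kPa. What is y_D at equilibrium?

Basis: 1 mol D initially; let X = conversion of D. Extent ξ = 0.5X.
At extent ξ: n_D = 1 − X; n_E = 0.5X.
Summing: n_T = 1 − 0.5X.
Mole fractions y_i = n_i/n_T; Kp = p_E / (p_D^2) with p_i = y_i·P.
Substituting and setting equal to 0.0258 kPa^-1 gives a polynomial in X; the root in (0,1) is X = 0.836.
Then n_D = 0.164, n_T = 0.582, so y_D = 0.282.

y_D = 0.282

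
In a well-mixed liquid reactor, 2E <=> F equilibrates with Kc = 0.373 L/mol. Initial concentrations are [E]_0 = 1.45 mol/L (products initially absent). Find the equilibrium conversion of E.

X = 0.395

Let X = conversion of E; extent ξ = 1.45X/2 mol/L.
Concentrations: [E] = 1.45 − 1.45X; [F] = 0.725X.
Kc = [F] / ([E]^2).
Setting equal to 0.373 and solving for X on (0,1) gives X = 0.395.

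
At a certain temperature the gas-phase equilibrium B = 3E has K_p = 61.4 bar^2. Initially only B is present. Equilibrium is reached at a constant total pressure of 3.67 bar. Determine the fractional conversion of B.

X = 0.672

Basis: 1 mol B initially; let X = conversion of B. Extent ξ = X.
At extent ξ: n_B = 1 − X; n_E = 3X.
n_T = Σnᵢ = 1 + 2X.
y_i = n_i/n_T, p_i = y_i·P. K_p = p_E^3 / (p_B).
Setting this equal to 61.4 bar^2 and taking the physical root (0 < X < 1) gives X = 0.672.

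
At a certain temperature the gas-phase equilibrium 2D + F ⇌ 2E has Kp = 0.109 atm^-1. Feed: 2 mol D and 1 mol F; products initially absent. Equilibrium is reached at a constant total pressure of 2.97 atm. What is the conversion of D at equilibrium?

Let X = conversion of D (basis 2 mol D); extent of reaction ξ = X.
Mole table: n_D = 2 − 2X; n_F = 1 − X; n_E = 2X.
Summing: n_T = 3 − X.
Mole fractions y_i = n_i/n_T; Kp = p_E^2 / (p_D^2 p_F) with p_i = y_i·P.
This yields a degree-3 equation in X; solving on (0,1), X = 0.231.

X = 0.231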